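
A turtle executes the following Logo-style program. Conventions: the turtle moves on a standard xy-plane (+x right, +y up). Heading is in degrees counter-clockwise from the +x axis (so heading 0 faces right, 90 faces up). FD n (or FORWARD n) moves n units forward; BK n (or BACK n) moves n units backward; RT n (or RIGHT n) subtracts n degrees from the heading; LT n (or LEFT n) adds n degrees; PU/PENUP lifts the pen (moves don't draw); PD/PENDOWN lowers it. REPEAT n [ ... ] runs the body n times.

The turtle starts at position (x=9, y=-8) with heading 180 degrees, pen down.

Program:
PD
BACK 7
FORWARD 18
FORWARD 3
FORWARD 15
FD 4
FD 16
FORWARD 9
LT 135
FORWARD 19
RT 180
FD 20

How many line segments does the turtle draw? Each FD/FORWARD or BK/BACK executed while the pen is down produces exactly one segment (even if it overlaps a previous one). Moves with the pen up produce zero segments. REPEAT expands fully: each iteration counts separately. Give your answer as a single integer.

Executing turtle program step by step:
Start: pos=(9,-8), heading=180, pen down
PD: pen down
BK 7: (9,-8) -> (16,-8) [heading=180, draw]
FD 18: (16,-8) -> (-2,-8) [heading=180, draw]
FD 3: (-2,-8) -> (-5,-8) [heading=180, draw]
FD 15: (-5,-8) -> (-20,-8) [heading=180, draw]
FD 4: (-20,-8) -> (-24,-8) [heading=180, draw]
FD 16: (-24,-8) -> (-40,-8) [heading=180, draw]
FD 9: (-40,-8) -> (-49,-8) [heading=180, draw]
LT 135: heading 180 -> 315
FD 19: (-49,-8) -> (-35.565,-21.435) [heading=315, draw]
RT 180: heading 315 -> 135
FD 20: (-35.565,-21.435) -> (-49.707,-7.293) [heading=135, draw]
Final: pos=(-49.707,-7.293), heading=135, 9 segment(s) drawn
Segments drawn: 9

Answer: 9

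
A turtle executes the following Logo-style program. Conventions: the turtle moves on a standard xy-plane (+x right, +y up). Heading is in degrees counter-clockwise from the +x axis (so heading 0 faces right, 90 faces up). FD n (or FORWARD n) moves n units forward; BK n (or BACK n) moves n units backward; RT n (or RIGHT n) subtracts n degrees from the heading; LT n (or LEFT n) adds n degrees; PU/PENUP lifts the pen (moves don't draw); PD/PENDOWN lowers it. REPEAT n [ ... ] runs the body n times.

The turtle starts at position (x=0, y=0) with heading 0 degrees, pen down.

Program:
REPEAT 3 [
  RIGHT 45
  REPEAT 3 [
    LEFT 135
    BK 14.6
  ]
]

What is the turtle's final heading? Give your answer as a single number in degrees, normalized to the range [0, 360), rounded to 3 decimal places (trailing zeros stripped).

Answer: 0

Derivation:
Executing turtle program step by step:
Start: pos=(0,0), heading=0, pen down
REPEAT 3 [
  -- iteration 1/3 --
  RT 45: heading 0 -> 315
  REPEAT 3 [
    -- iteration 1/3 --
    LT 135: heading 315 -> 90
    BK 14.6: (0,0) -> (0,-14.6) [heading=90, draw]
    -- iteration 2/3 --
    LT 135: heading 90 -> 225
    BK 14.6: (0,-14.6) -> (10.324,-4.276) [heading=225, draw]
    -- iteration 3/3 --
    LT 135: heading 225 -> 0
    BK 14.6: (10.324,-4.276) -> (-4.276,-4.276) [heading=0, draw]
  ]
  -- iteration 2/3 --
  RT 45: heading 0 -> 315
  REPEAT 3 [
    -- iteration 1/3 --
    LT 135: heading 315 -> 90
    BK 14.6: (-4.276,-4.276) -> (-4.276,-18.876) [heading=90, draw]
    -- iteration 2/3 --
    LT 135: heading 90 -> 225
    BK 14.6: (-4.276,-18.876) -> (6.048,-8.552) [heading=225, draw]
    -- iteration 3/3 --
    LT 135: heading 225 -> 0
    BK 14.6: (6.048,-8.552) -> (-8.552,-8.552) [heading=0, draw]
  ]
  -- iteration 3/3 --
  RT 45: heading 0 -> 315
  REPEAT 3 [
    -- iteration 1/3 --
    LT 135: heading 315 -> 90
    BK 14.6: (-8.552,-8.552) -> (-8.552,-23.152) [heading=90, draw]
    -- iteration 2/3 --
    LT 135: heading 90 -> 225
    BK 14.6: (-8.552,-23.152) -> (1.771,-12.829) [heading=225, draw]
    -- iteration 3/3 --
    LT 135: heading 225 -> 0
    BK 14.6: (1.771,-12.829) -> (-12.829,-12.829) [heading=0, draw]
  ]
]
Final: pos=(-12.829,-12.829), heading=0, 9 segment(s) drawn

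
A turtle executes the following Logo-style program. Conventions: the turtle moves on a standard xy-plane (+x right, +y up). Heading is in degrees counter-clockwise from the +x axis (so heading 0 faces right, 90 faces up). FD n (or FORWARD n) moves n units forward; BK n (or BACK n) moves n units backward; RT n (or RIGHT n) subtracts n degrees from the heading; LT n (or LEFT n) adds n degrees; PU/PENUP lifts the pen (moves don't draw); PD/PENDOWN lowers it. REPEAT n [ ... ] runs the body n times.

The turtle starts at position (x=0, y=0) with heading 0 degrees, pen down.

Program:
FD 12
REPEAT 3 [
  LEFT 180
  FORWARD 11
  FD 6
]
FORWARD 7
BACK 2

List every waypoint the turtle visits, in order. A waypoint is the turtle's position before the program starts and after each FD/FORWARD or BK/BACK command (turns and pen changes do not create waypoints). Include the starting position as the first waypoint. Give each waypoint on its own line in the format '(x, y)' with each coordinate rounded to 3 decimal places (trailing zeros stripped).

Answer: (0, 0)
(12, 0)
(1, 0)
(-5, 0)
(6, 0)
(12, 0)
(1, 0)
(-5, 0)
(-12, 0)
(-10, 0)

Derivation:
Executing turtle program step by step:
Start: pos=(0,0), heading=0, pen down
FD 12: (0,0) -> (12,0) [heading=0, draw]
REPEAT 3 [
  -- iteration 1/3 --
  LT 180: heading 0 -> 180
  FD 11: (12,0) -> (1,0) [heading=180, draw]
  FD 6: (1,0) -> (-5,0) [heading=180, draw]
  -- iteration 2/3 --
  LT 180: heading 180 -> 0
  FD 11: (-5,0) -> (6,0) [heading=0, draw]
  FD 6: (6,0) -> (12,0) [heading=0, draw]
  -- iteration 3/3 --
  LT 180: heading 0 -> 180
  FD 11: (12,0) -> (1,0) [heading=180, draw]
  FD 6: (1,0) -> (-5,0) [heading=180, draw]
]
FD 7: (-5,0) -> (-12,0) [heading=180, draw]
BK 2: (-12,0) -> (-10,0) [heading=180, draw]
Final: pos=(-10,0), heading=180, 9 segment(s) drawn
Waypoints (10 total):
(0, 0)
(12, 0)
(1, 0)
(-5, 0)
(6, 0)
(12, 0)
(1, 0)
(-5, 0)
(-12, 0)
(-10, 0)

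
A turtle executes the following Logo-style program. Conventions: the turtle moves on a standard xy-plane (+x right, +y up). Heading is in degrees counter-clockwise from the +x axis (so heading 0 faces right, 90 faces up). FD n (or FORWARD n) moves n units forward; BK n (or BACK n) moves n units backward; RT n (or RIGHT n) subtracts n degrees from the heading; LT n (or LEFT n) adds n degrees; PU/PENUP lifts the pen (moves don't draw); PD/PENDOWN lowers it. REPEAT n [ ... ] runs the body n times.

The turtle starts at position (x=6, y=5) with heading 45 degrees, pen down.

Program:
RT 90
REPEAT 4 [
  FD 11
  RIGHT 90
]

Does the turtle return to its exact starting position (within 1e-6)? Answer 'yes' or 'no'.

Answer: yes

Derivation:
Executing turtle program step by step:
Start: pos=(6,5), heading=45, pen down
RT 90: heading 45 -> 315
REPEAT 4 [
  -- iteration 1/4 --
  FD 11: (6,5) -> (13.778,-2.778) [heading=315, draw]
  RT 90: heading 315 -> 225
  -- iteration 2/4 --
  FD 11: (13.778,-2.778) -> (6,-10.556) [heading=225, draw]
  RT 90: heading 225 -> 135
  -- iteration 3/4 --
  FD 11: (6,-10.556) -> (-1.778,-2.778) [heading=135, draw]
  RT 90: heading 135 -> 45
  -- iteration 4/4 --
  FD 11: (-1.778,-2.778) -> (6,5) [heading=45, draw]
  RT 90: heading 45 -> 315
]
Final: pos=(6,5), heading=315, 4 segment(s) drawn

Start position: (6, 5)
Final position: (6, 5)
Distance = 0; < 1e-6 -> CLOSED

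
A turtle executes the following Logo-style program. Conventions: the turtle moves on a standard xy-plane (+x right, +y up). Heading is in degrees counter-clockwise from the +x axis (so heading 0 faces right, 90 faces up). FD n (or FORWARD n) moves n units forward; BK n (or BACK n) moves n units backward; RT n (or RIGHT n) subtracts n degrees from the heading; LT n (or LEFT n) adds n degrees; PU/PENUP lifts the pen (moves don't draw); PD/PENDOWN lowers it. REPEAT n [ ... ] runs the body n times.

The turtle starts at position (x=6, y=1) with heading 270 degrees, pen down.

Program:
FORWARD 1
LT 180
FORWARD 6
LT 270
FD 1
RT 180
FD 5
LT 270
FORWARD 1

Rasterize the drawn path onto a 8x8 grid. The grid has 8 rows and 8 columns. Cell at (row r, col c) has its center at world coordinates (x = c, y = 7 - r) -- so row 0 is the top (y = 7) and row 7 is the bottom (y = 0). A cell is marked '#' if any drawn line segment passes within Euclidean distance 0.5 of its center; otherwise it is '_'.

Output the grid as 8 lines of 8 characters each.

Answer: __#_____
__######
______#_
______#_
______#_
______#_
______#_
______#_

Derivation:
Segment 0: (6,1) -> (6,0)
Segment 1: (6,0) -> (6,6)
Segment 2: (6,6) -> (7,6)
Segment 3: (7,6) -> (2,6)
Segment 4: (2,6) -> (2,7)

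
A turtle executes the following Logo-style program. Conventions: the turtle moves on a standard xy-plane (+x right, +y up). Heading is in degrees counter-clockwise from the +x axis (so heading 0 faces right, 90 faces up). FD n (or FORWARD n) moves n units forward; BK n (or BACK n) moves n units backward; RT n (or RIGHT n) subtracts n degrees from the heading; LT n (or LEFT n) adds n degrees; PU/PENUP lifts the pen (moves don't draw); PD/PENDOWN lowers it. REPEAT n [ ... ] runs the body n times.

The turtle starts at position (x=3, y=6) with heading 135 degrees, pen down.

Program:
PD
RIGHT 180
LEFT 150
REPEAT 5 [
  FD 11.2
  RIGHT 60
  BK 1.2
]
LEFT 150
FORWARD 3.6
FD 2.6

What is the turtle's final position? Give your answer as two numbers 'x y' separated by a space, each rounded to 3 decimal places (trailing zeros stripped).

Executing turtle program step by step:
Start: pos=(3,6), heading=135, pen down
PD: pen down
RT 180: heading 135 -> 315
LT 150: heading 315 -> 105
REPEAT 5 [
  -- iteration 1/5 --
  FD 11.2: (3,6) -> (0.101,16.818) [heading=105, draw]
  RT 60: heading 105 -> 45
  BK 1.2: (0.101,16.818) -> (-0.747,15.97) [heading=45, draw]
  -- iteration 2/5 --
  FD 11.2: (-0.747,15.97) -> (7.172,23.889) [heading=45, draw]
  RT 60: heading 45 -> 345
  BK 1.2: (7.172,23.889) -> (6.013,24.2) [heading=345, draw]
  -- iteration 3/5 --
  FD 11.2: (6.013,24.2) -> (16.832,21.301) [heading=345, draw]
  RT 60: heading 345 -> 285
  BK 1.2: (16.832,21.301) -> (16.521,22.46) [heading=285, draw]
  -- iteration 4/5 --
  FD 11.2: (16.521,22.46) -> (19.42,11.642) [heading=285, draw]
  RT 60: heading 285 -> 225
  BK 1.2: (19.42,11.642) -> (20.268,12.491) [heading=225, draw]
  -- iteration 5/5 --
  FD 11.2: (20.268,12.491) -> (12.349,4.571) [heading=225, draw]
  RT 60: heading 225 -> 165
  BK 1.2: (12.349,4.571) -> (13.508,4.26) [heading=165, draw]
]
LT 150: heading 165 -> 315
FD 3.6: (13.508,4.26) -> (16.053,1.715) [heading=315, draw]
FD 2.6: (16.053,1.715) -> (17.892,-0.124) [heading=315, draw]
Final: pos=(17.892,-0.124), heading=315, 12 segment(s) drawn

Answer: 17.892 -0.124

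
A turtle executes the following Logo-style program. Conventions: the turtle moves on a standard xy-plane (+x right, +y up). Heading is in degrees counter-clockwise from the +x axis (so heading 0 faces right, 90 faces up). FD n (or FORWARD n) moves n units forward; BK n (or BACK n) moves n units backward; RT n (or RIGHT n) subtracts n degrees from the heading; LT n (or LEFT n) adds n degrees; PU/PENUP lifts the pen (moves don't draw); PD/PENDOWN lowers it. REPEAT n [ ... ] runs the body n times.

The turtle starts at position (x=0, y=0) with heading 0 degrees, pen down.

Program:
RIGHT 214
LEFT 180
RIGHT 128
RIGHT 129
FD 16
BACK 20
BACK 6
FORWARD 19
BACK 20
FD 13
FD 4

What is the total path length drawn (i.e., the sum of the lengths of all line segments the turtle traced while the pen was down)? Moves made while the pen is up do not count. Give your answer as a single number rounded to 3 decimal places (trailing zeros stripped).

Answer: 98

Derivation:
Executing turtle program step by step:
Start: pos=(0,0), heading=0, pen down
RT 214: heading 0 -> 146
LT 180: heading 146 -> 326
RT 128: heading 326 -> 198
RT 129: heading 198 -> 69
FD 16: (0,0) -> (5.734,14.937) [heading=69, draw]
BK 20: (5.734,14.937) -> (-1.433,-3.734) [heading=69, draw]
BK 6: (-1.433,-3.734) -> (-3.584,-9.336) [heading=69, draw]
FD 19: (-3.584,-9.336) -> (3.225,8.402) [heading=69, draw]
BK 20: (3.225,8.402) -> (-3.942,-10.269) [heading=69, draw]
FD 13: (-3.942,-10.269) -> (0.717,1.867) [heading=69, draw]
FD 4: (0.717,1.867) -> (2.15,5.601) [heading=69, draw]
Final: pos=(2.15,5.601), heading=69, 7 segment(s) drawn

Segment lengths:
  seg 1: (0,0) -> (5.734,14.937), length = 16
  seg 2: (5.734,14.937) -> (-1.433,-3.734), length = 20
  seg 3: (-1.433,-3.734) -> (-3.584,-9.336), length = 6
  seg 4: (-3.584,-9.336) -> (3.225,8.402), length = 19
  seg 5: (3.225,8.402) -> (-3.942,-10.269), length = 20
  seg 6: (-3.942,-10.269) -> (0.717,1.867), length = 13
  seg 7: (0.717,1.867) -> (2.15,5.601), length = 4
Total = 98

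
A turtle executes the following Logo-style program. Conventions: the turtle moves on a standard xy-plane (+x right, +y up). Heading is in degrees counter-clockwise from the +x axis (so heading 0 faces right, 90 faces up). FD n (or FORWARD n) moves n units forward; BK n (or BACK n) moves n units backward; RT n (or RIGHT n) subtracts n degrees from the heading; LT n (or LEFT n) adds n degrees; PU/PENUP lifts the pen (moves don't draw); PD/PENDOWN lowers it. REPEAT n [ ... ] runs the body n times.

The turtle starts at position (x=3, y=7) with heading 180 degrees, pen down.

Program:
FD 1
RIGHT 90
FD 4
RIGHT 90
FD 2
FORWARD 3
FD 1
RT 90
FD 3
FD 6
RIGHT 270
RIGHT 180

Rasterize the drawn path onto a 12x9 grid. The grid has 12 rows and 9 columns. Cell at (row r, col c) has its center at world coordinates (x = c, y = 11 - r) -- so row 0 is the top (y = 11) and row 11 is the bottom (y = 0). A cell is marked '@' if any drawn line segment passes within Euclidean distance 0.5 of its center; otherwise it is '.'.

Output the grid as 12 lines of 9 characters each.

Answer: ..@@@@@@@
..@.....@
..@.....@
..@.....@
..@@....@
........@
........@
........@
........@
........@
.........
.........

Derivation:
Segment 0: (3,7) -> (2,7)
Segment 1: (2,7) -> (2,11)
Segment 2: (2,11) -> (4,11)
Segment 3: (4,11) -> (7,11)
Segment 4: (7,11) -> (8,11)
Segment 5: (8,11) -> (8,8)
Segment 6: (8,8) -> (8,2)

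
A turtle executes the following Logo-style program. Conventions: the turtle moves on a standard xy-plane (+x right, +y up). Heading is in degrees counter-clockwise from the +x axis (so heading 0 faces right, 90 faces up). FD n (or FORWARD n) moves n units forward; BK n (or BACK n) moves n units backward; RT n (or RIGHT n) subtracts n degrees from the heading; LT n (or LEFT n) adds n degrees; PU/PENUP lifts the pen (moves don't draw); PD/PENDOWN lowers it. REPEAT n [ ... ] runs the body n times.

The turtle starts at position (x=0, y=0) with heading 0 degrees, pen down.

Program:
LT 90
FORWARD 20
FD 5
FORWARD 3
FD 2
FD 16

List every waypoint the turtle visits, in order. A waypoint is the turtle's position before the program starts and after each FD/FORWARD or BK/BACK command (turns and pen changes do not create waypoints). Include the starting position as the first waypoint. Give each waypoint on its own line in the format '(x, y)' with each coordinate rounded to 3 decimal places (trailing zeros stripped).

Executing turtle program step by step:
Start: pos=(0,0), heading=0, pen down
LT 90: heading 0 -> 90
FD 20: (0,0) -> (0,20) [heading=90, draw]
FD 5: (0,20) -> (0,25) [heading=90, draw]
FD 3: (0,25) -> (0,28) [heading=90, draw]
FD 2: (0,28) -> (0,30) [heading=90, draw]
FD 16: (0,30) -> (0,46) [heading=90, draw]
Final: pos=(0,46), heading=90, 5 segment(s) drawn
Waypoints (6 total):
(0, 0)
(0, 20)
(0, 25)
(0, 28)
(0, 30)
(0, 46)

Answer: (0, 0)
(0, 20)
(0, 25)
(0, 28)
(0, 30)
(0, 46)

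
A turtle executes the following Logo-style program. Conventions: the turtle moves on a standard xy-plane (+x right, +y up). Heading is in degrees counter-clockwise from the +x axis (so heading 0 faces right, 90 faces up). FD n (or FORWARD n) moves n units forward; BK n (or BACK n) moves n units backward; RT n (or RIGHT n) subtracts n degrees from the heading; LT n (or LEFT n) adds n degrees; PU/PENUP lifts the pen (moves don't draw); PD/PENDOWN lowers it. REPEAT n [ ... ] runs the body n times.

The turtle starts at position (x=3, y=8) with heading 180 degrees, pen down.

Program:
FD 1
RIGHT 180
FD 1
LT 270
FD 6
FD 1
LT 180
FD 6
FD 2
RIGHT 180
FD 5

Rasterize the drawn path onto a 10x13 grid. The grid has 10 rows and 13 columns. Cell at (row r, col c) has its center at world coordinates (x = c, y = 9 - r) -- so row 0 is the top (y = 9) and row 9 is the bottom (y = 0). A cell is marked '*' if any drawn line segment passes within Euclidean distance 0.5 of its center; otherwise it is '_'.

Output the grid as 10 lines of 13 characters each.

Segment 0: (3,8) -> (2,8)
Segment 1: (2,8) -> (3,8)
Segment 2: (3,8) -> (3,2)
Segment 3: (3,2) -> (3,1)
Segment 4: (3,1) -> (3,7)
Segment 5: (3,7) -> (3,9)
Segment 6: (3,9) -> (3,4)

Answer: ___*_________
__**_________
___*_________
___*_________
___*_________
___*_________
___*_________
___*_________
___*_________
_____________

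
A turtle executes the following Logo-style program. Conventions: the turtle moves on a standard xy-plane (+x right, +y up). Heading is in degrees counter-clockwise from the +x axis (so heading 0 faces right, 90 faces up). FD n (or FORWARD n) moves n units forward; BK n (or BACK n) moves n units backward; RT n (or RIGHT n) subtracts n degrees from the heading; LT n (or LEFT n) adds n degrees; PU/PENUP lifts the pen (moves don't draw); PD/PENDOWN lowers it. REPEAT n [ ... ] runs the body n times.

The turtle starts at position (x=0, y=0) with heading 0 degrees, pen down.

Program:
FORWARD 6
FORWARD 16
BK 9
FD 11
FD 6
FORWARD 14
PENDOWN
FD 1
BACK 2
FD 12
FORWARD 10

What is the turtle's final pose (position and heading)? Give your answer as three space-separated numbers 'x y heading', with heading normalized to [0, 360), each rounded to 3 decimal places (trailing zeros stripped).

Answer: 65 0 0

Derivation:
Executing turtle program step by step:
Start: pos=(0,0), heading=0, pen down
FD 6: (0,0) -> (6,0) [heading=0, draw]
FD 16: (6,0) -> (22,0) [heading=0, draw]
BK 9: (22,0) -> (13,0) [heading=0, draw]
FD 11: (13,0) -> (24,0) [heading=0, draw]
FD 6: (24,0) -> (30,0) [heading=0, draw]
FD 14: (30,0) -> (44,0) [heading=0, draw]
PD: pen down
FD 1: (44,0) -> (45,0) [heading=0, draw]
BK 2: (45,0) -> (43,0) [heading=0, draw]
FD 12: (43,0) -> (55,0) [heading=0, draw]
FD 10: (55,0) -> (65,0) [heading=0, draw]
Final: pos=(65,0), heading=0, 10 segment(s) drawn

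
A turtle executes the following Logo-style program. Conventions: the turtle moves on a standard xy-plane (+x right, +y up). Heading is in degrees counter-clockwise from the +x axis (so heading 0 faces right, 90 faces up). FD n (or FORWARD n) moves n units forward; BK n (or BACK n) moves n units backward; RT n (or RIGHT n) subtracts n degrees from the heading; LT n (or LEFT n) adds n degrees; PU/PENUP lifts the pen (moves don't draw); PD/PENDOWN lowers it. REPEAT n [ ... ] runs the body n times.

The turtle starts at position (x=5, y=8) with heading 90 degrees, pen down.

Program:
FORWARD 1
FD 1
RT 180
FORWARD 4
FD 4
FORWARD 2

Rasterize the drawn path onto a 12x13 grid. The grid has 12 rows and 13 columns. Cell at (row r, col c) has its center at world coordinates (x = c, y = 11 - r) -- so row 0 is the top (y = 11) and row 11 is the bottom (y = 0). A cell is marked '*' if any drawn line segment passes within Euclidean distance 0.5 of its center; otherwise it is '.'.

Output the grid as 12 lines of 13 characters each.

Answer: .............
.....*.......
.....*.......
.....*.......
.....*.......
.....*.......
.....*.......
.....*.......
.....*.......
.....*.......
.....*.......
.....*.......

Derivation:
Segment 0: (5,8) -> (5,9)
Segment 1: (5,9) -> (5,10)
Segment 2: (5,10) -> (5,6)
Segment 3: (5,6) -> (5,2)
Segment 4: (5,2) -> (5,0)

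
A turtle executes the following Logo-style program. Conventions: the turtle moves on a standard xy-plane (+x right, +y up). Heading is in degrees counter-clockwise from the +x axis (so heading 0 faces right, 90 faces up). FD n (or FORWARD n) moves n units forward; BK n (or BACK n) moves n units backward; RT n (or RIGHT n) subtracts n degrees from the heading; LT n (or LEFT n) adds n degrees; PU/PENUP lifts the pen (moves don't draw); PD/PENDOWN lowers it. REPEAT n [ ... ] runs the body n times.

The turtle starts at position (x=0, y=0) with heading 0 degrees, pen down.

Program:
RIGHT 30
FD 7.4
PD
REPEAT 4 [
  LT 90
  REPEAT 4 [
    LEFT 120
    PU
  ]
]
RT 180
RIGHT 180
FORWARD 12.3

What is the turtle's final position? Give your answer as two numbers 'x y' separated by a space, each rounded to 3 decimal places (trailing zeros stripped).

Answer: 6.409 8.6

Derivation:
Executing turtle program step by step:
Start: pos=(0,0), heading=0, pen down
RT 30: heading 0 -> 330
FD 7.4: (0,0) -> (6.409,-3.7) [heading=330, draw]
PD: pen down
REPEAT 4 [
  -- iteration 1/4 --
  LT 90: heading 330 -> 60
  REPEAT 4 [
    -- iteration 1/4 --
    LT 120: heading 60 -> 180
    PU: pen up
    -- iteration 2/4 --
    LT 120: heading 180 -> 300
    PU: pen up
    -- iteration 3/4 --
    LT 120: heading 300 -> 60
    PU: pen up
    -- iteration 4/4 --
    LT 120: heading 60 -> 180
    PU: pen up
  ]
  -- iteration 2/4 --
  LT 90: heading 180 -> 270
  REPEAT 4 [
    -- iteration 1/4 --
    LT 120: heading 270 -> 30
    PU: pen up
    -- iteration 2/4 --
    LT 120: heading 30 -> 150
    PU: pen up
    -- iteration 3/4 --
    LT 120: heading 150 -> 270
    PU: pen up
    -- iteration 4/4 --
    LT 120: heading 270 -> 30
    PU: pen up
  ]
  -- iteration 3/4 --
  LT 90: heading 30 -> 120
  REPEAT 4 [
    -- iteration 1/4 --
    LT 120: heading 120 -> 240
    PU: pen up
    -- iteration 2/4 --
    LT 120: heading 240 -> 0
    PU: pen up
    -- iteration 3/4 --
    LT 120: heading 0 -> 120
    PU: pen up
    -- iteration 4/4 --
    LT 120: heading 120 -> 240
    PU: pen up
  ]
  -- iteration 4/4 --
  LT 90: heading 240 -> 330
  REPEAT 4 [
    -- iteration 1/4 --
    LT 120: heading 330 -> 90
    PU: pen up
    -- iteration 2/4 --
    LT 120: heading 90 -> 210
    PU: pen up
    -- iteration 3/4 --
    LT 120: heading 210 -> 330
    PU: pen up
    -- iteration 4/4 --
    LT 120: heading 330 -> 90
    PU: pen up
  ]
]
RT 180: heading 90 -> 270
RT 180: heading 270 -> 90
FD 12.3: (6.409,-3.7) -> (6.409,8.6) [heading=90, move]
Final: pos=(6.409,8.6), heading=90, 1 segment(s) drawn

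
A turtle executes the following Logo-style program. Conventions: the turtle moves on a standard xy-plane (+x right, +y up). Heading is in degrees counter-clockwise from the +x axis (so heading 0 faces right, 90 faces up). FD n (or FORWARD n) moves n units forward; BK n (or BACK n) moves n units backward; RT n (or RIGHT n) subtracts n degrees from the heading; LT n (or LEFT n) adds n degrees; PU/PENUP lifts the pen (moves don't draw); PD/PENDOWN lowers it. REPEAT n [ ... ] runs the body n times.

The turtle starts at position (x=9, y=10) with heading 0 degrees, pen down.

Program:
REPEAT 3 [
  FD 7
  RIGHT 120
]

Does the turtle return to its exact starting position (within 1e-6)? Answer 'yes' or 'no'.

Answer: yes

Derivation:
Executing turtle program step by step:
Start: pos=(9,10), heading=0, pen down
REPEAT 3 [
  -- iteration 1/3 --
  FD 7: (9,10) -> (16,10) [heading=0, draw]
  RT 120: heading 0 -> 240
  -- iteration 2/3 --
  FD 7: (16,10) -> (12.5,3.938) [heading=240, draw]
  RT 120: heading 240 -> 120
  -- iteration 3/3 --
  FD 7: (12.5,3.938) -> (9,10) [heading=120, draw]
  RT 120: heading 120 -> 0
]
Final: pos=(9,10), heading=0, 3 segment(s) drawn

Start position: (9, 10)
Final position: (9, 10)
Distance = 0; < 1e-6 -> CLOSED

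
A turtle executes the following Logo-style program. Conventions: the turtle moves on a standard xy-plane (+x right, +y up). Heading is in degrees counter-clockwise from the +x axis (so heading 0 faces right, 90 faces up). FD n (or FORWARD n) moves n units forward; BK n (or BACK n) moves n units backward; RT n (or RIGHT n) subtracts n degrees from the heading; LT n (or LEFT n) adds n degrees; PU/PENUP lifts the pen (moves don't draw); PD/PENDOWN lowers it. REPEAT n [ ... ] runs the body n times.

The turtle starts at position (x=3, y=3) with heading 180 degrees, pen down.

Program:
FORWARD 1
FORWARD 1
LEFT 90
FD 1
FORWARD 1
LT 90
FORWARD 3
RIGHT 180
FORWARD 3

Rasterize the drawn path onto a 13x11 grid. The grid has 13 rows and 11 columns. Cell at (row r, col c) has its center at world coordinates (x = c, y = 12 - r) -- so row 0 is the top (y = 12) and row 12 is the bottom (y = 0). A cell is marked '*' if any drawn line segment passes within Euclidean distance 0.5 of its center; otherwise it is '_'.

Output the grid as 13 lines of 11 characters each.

Segment 0: (3,3) -> (2,3)
Segment 1: (2,3) -> (1,3)
Segment 2: (1,3) -> (1,2)
Segment 3: (1,2) -> (1,1)
Segment 4: (1,1) -> (4,1)
Segment 5: (4,1) -> (1,1)

Answer: ___________
___________
___________
___________
___________
___________
___________
___________
___________
_***_______
_*_________
_****______
___________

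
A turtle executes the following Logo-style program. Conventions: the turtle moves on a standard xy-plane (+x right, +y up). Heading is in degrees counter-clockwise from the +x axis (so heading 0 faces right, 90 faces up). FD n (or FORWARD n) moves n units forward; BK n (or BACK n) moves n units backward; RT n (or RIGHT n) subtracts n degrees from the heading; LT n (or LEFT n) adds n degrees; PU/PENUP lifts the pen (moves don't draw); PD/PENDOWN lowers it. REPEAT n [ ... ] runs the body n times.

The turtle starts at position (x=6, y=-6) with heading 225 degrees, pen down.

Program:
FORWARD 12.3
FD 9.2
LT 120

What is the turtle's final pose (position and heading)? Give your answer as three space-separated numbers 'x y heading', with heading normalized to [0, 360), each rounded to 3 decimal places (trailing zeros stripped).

Answer: -9.203 -21.203 345

Derivation:
Executing turtle program step by step:
Start: pos=(6,-6), heading=225, pen down
FD 12.3: (6,-6) -> (-2.697,-14.697) [heading=225, draw]
FD 9.2: (-2.697,-14.697) -> (-9.203,-21.203) [heading=225, draw]
LT 120: heading 225 -> 345
Final: pos=(-9.203,-21.203), heading=345, 2 segment(s) drawn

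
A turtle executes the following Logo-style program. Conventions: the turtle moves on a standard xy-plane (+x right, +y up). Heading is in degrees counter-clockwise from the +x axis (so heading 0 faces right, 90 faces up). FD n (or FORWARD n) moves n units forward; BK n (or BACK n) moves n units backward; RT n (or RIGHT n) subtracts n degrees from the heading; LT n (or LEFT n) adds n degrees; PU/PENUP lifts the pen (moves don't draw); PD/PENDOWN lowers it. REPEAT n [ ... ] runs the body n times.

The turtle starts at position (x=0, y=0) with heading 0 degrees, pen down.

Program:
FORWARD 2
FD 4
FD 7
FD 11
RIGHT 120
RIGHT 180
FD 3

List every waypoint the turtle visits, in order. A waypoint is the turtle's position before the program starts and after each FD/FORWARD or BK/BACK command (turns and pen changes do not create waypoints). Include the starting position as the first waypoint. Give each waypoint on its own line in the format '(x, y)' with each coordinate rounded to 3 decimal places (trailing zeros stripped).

Executing turtle program step by step:
Start: pos=(0,0), heading=0, pen down
FD 2: (0,0) -> (2,0) [heading=0, draw]
FD 4: (2,0) -> (6,0) [heading=0, draw]
FD 7: (6,0) -> (13,0) [heading=0, draw]
FD 11: (13,0) -> (24,0) [heading=0, draw]
RT 120: heading 0 -> 240
RT 180: heading 240 -> 60
FD 3: (24,0) -> (25.5,2.598) [heading=60, draw]
Final: pos=(25.5,2.598), heading=60, 5 segment(s) drawn
Waypoints (6 total):
(0, 0)
(2, 0)
(6, 0)
(13, 0)
(24, 0)
(25.5, 2.598)

Answer: (0, 0)
(2, 0)
(6, 0)
(13, 0)
(24, 0)
(25.5, 2.598)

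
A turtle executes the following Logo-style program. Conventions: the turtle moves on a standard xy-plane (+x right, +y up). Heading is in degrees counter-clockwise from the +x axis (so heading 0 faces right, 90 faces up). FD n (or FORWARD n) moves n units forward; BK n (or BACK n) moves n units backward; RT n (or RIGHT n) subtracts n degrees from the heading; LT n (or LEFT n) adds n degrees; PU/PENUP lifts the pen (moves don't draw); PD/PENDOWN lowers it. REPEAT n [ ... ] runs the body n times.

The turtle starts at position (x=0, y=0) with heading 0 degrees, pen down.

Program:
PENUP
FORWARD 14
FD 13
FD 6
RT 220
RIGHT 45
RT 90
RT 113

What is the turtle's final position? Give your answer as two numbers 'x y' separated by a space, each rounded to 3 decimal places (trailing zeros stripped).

Executing turtle program step by step:
Start: pos=(0,0), heading=0, pen down
PU: pen up
FD 14: (0,0) -> (14,0) [heading=0, move]
FD 13: (14,0) -> (27,0) [heading=0, move]
FD 6: (27,0) -> (33,0) [heading=0, move]
RT 220: heading 0 -> 140
RT 45: heading 140 -> 95
RT 90: heading 95 -> 5
RT 113: heading 5 -> 252
Final: pos=(33,0), heading=252, 0 segment(s) drawn

Answer: 33 0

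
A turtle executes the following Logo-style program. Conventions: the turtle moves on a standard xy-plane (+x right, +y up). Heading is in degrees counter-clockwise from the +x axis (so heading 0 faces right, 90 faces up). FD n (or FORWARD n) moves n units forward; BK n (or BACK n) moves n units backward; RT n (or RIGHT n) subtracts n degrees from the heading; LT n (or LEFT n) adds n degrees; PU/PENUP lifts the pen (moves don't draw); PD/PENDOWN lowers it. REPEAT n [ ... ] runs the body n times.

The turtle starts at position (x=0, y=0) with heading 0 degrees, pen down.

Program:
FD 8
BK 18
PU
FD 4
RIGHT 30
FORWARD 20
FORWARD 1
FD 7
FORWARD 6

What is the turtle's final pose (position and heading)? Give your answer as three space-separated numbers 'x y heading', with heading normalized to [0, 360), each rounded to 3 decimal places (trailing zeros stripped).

Executing turtle program step by step:
Start: pos=(0,0), heading=0, pen down
FD 8: (0,0) -> (8,0) [heading=0, draw]
BK 18: (8,0) -> (-10,0) [heading=0, draw]
PU: pen up
FD 4: (-10,0) -> (-6,0) [heading=0, move]
RT 30: heading 0 -> 330
FD 20: (-6,0) -> (11.321,-10) [heading=330, move]
FD 1: (11.321,-10) -> (12.187,-10.5) [heading=330, move]
FD 7: (12.187,-10.5) -> (18.249,-14) [heading=330, move]
FD 6: (18.249,-14) -> (23.445,-17) [heading=330, move]
Final: pos=(23.445,-17), heading=330, 2 segment(s) drawn

Answer: 23.445 -17 330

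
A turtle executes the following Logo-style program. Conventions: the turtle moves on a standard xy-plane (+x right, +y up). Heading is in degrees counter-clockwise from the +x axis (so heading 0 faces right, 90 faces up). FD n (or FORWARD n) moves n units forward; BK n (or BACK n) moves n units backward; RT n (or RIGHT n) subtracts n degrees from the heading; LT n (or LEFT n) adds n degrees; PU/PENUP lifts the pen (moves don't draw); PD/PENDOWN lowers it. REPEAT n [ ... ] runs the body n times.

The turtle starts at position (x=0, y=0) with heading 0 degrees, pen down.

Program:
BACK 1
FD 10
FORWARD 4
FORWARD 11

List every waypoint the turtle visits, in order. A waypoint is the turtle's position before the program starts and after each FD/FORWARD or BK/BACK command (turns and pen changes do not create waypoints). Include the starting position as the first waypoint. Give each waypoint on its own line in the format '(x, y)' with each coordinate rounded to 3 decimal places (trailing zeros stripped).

Answer: (0, 0)
(-1, 0)
(9, 0)
(13, 0)
(24, 0)

Derivation:
Executing turtle program step by step:
Start: pos=(0,0), heading=0, pen down
BK 1: (0,0) -> (-1,0) [heading=0, draw]
FD 10: (-1,0) -> (9,0) [heading=0, draw]
FD 4: (9,0) -> (13,0) [heading=0, draw]
FD 11: (13,0) -> (24,0) [heading=0, draw]
Final: pos=(24,0), heading=0, 4 segment(s) drawn
Waypoints (5 total):
(0, 0)
(-1, 0)
(9, 0)
(13, 0)
(24, 0)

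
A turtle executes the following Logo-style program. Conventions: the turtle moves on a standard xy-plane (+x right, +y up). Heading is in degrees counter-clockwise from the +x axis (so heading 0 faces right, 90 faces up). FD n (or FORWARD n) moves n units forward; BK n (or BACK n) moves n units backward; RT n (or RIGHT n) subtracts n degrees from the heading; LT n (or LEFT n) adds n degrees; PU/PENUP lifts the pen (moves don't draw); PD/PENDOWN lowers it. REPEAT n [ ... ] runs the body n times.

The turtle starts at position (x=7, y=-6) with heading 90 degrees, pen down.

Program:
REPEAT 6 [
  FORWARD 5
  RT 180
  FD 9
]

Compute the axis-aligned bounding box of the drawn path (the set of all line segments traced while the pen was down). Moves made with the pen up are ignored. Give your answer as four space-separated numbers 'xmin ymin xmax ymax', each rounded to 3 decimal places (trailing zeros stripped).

Executing turtle program step by step:
Start: pos=(7,-6), heading=90, pen down
REPEAT 6 [
  -- iteration 1/6 --
  FD 5: (7,-6) -> (7,-1) [heading=90, draw]
  RT 180: heading 90 -> 270
  FD 9: (7,-1) -> (7,-10) [heading=270, draw]
  -- iteration 2/6 --
  FD 5: (7,-10) -> (7,-15) [heading=270, draw]
  RT 180: heading 270 -> 90
  FD 9: (7,-15) -> (7,-6) [heading=90, draw]
  -- iteration 3/6 --
  FD 5: (7,-6) -> (7,-1) [heading=90, draw]
  RT 180: heading 90 -> 270
  FD 9: (7,-1) -> (7,-10) [heading=270, draw]
  -- iteration 4/6 --
  FD 5: (7,-10) -> (7,-15) [heading=270, draw]
  RT 180: heading 270 -> 90
  FD 9: (7,-15) -> (7,-6) [heading=90, draw]
  -- iteration 5/6 --
  FD 5: (7,-6) -> (7,-1) [heading=90, draw]
  RT 180: heading 90 -> 270
  FD 9: (7,-1) -> (7,-10) [heading=270, draw]
  -- iteration 6/6 --
  FD 5: (7,-10) -> (7,-15) [heading=270, draw]
  RT 180: heading 270 -> 90
  FD 9: (7,-15) -> (7,-6) [heading=90, draw]
]
Final: pos=(7,-6), heading=90, 12 segment(s) drawn

Segment endpoints: x in {7, 7, 7, 7, 7, 7, 7, 7}, y in {-15, -10, -6, -1}
xmin=7, ymin=-15, xmax=7, ymax=-1

Answer: 7 -15 7 -1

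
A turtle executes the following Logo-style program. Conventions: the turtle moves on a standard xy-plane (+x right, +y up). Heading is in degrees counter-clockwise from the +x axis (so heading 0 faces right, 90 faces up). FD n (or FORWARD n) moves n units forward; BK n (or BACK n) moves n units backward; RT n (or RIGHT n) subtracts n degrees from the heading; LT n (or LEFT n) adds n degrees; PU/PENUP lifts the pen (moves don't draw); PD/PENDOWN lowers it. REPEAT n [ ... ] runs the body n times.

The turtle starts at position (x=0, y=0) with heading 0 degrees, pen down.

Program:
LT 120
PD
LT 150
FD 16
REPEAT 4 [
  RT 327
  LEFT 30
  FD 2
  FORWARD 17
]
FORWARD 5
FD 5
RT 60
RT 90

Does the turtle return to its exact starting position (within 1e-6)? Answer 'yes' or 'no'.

Executing turtle program step by step:
Start: pos=(0,0), heading=0, pen down
LT 120: heading 0 -> 120
PD: pen down
LT 150: heading 120 -> 270
FD 16: (0,0) -> (0,-16) [heading=270, draw]
REPEAT 4 [
  -- iteration 1/4 --
  RT 327: heading 270 -> 303
  LT 30: heading 303 -> 333
  FD 2: (0,-16) -> (1.782,-16.908) [heading=333, draw]
  FD 17: (1.782,-16.908) -> (16.929,-24.626) [heading=333, draw]
  -- iteration 2/4 --
  RT 327: heading 333 -> 6
  LT 30: heading 6 -> 36
  FD 2: (16.929,-24.626) -> (18.547,-23.45) [heading=36, draw]
  FD 17: (18.547,-23.45) -> (32.3,-13.458) [heading=36, draw]
  -- iteration 3/4 --
  RT 327: heading 36 -> 69
  LT 30: heading 69 -> 99
  FD 2: (32.3,-13.458) -> (31.988,-11.483) [heading=99, draw]
  FD 17: (31.988,-11.483) -> (29.328,5.308) [heading=99, draw]
  -- iteration 4/4 --
  RT 327: heading 99 -> 132
  LT 30: heading 132 -> 162
  FD 2: (29.328,5.308) -> (27.426,5.926) [heading=162, draw]
  FD 17: (27.426,5.926) -> (11.258,11.18) [heading=162, draw]
]
FD 5: (11.258,11.18) -> (6.503,12.725) [heading=162, draw]
FD 5: (6.503,12.725) -> (1.748,14.27) [heading=162, draw]
RT 60: heading 162 -> 102
RT 90: heading 102 -> 12
Final: pos=(1.748,14.27), heading=12, 11 segment(s) drawn

Start position: (0, 0)
Final position: (1.748, 14.27)
Distance = 14.376; >= 1e-6 -> NOT closed

Answer: no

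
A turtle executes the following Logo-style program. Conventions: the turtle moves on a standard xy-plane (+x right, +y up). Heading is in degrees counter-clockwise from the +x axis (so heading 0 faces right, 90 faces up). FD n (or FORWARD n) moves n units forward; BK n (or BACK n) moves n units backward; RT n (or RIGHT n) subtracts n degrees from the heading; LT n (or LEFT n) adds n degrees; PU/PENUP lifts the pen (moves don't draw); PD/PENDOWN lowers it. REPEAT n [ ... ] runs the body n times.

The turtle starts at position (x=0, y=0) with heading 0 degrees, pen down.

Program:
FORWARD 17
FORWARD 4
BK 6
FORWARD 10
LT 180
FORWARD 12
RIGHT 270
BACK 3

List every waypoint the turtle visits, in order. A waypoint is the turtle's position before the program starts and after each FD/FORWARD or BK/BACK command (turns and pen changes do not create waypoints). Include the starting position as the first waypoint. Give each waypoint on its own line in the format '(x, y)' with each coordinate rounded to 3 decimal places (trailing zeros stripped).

Answer: (0, 0)
(17, 0)
(21, 0)
(15, 0)
(25, 0)
(13, 0)
(13, 3)

Derivation:
Executing turtle program step by step:
Start: pos=(0,0), heading=0, pen down
FD 17: (0,0) -> (17,0) [heading=0, draw]
FD 4: (17,0) -> (21,0) [heading=0, draw]
BK 6: (21,0) -> (15,0) [heading=0, draw]
FD 10: (15,0) -> (25,0) [heading=0, draw]
LT 180: heading 0 -> 180
FD 12: (25,0) -> (13,0) [heading=180, draw]
RT 270: heading 180 -> 270
BK 3: (13,0) -> (13,3) [heading=270, draw]
Final: pos=(13,3), heading=270, 6 segment(s) drawn
Waypoints (7 total):
(0, 0)
(17, 0)
(21, 0)
(15, 0)
(25, 0)
(13, 0)
(13, 3)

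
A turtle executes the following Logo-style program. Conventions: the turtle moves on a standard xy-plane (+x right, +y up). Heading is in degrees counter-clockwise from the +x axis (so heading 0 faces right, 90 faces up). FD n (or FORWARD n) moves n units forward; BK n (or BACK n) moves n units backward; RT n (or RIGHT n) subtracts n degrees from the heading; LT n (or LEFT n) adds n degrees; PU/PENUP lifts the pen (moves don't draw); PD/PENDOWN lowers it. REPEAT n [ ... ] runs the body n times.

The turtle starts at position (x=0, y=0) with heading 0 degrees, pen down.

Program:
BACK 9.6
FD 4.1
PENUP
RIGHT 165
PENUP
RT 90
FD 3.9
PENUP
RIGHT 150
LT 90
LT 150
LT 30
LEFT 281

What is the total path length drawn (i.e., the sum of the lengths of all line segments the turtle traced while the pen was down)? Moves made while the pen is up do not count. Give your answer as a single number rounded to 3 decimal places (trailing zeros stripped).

Executing turtle program step by step:
Start: pos=(0,0), heading=0, pen down
BK 9.6: (0,0) -> (-9.6,0) [heading=0, draw]
FD 4.1: (-9.6,0) -> (-5.5,0) [heading=0, draw]
PU: pen up
RT 165: heading 0 -> 195
PU: pen up
RT 90: heading 195 -> 105
FD 3.9: (-5.5,0) -> (-6.509,3.767) [heading=105, move]
PU: pen up
RT 150: heading 105 -> 315
LT 90: heading 315 -> 45
LT 150: heading 45 -> 195
LT 30: heading 195 -> 225
LT 281: heading 225 -> 146
Final: pos=(-6.509,3.767), heading=146, 2 segment(s) drawn

Segment lengths:
  seg 1: (0,0) -> (-9.6,0), length = 9.6
  seg 2: (-9.6,0) -> (-5.5,0), length = 4.1
Total = 13.7

Answer: 13.7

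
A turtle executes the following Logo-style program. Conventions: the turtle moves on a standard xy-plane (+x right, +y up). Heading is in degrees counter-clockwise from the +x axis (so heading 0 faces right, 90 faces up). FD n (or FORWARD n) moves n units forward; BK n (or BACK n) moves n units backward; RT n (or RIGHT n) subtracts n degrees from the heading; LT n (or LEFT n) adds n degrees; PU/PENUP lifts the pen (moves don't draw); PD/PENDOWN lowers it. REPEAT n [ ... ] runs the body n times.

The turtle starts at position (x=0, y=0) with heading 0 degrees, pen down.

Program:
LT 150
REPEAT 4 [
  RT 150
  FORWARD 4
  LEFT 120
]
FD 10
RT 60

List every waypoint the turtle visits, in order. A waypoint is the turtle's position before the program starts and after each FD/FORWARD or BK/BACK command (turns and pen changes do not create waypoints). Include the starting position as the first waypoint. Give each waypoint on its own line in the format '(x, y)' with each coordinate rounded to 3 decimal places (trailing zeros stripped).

Answer: (0, 0)
(4, 0)
(7.464, -2)
(9.464, -5.464)
(9.464, -9.464)
(18.124, -4.464)

Derivation:
Executing turtle program step by step:
Start: pos=(0,0), heading=0, pen down
LT 150: heading 0 -> 150
REPEAT 4 [
  -- iteration 1/4 --
  RT 150: heading 150 -> 0
  FD 4: (0,0) -> (4,0) [heading=0, draw]
  LT 120: heading 0 -> 120
  -- iteration 2/4 --
  RT 150: heading 120 -> 330
  FD 4: (4,0) -> (7.464,-2) [heading=330, draw]
  LT 120: heading 330 -> 90
  -- iteration 3/4 --
  RT 150: heading 90 -> 300
  FD 4: (7.464,-2) -> (9.464,-5.464) [heading=300, draw]
  LT 120: heading 300 -> 60
  -- iteration 4/4 --
  RT 150: heading 60 -> 270
  FD 4: (9.464,-5.464) -> (9.464,-9.464) [heading=270, draw]
  LT 120: heading 270 -> 30
]
FD 10: (9.464,-9.464) -> (18.124,-4.464) [heading=30, draw]
RT 60: heading 30 -> 330
Final: pos=(18.124,-4.464), heading=330, 5 segment(s) drawn
Waypoints (6 total):
(0, 0)
(4, 0)
(7.464, -2)
(9.464, -5.464)
(9.464, -9.464)
(18.124, -4.464)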